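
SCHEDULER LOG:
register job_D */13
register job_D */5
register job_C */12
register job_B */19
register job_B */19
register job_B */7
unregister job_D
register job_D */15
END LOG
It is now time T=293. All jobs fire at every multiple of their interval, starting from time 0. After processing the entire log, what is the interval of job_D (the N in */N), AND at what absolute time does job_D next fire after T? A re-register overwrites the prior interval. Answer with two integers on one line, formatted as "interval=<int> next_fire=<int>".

Answer: interval=15 next_fire=300

Derivation:
Op 1: register job_D */13 -> active={job_D:*/13}
Op 2: register job_D */5 -> active={job_D:*/5}
Op 3: register job_C */12 -> active={job_C:*/12, job_D:*/5}
Op 4: register job_B */19 -> active={job_B:*/19, job_C:*/12, job_D:*/5}
Op 5: register job_B */19 -> active={job_B:*/19, job_C:*/12, job_D:*/5}
Op 6: register job_B */7 -> active={job_B:*/7, job_C:*/12, job_D:*/5}
Op 7: unregister job_D -> active={job_B:*/7, job_C:*/12}
Op 8: register job_D */15 -> active={job_B:*/7, job_C:*/12, job_D:*/15}
Final interval of job_D = 15
Next fire of job_D after T=293: (293//15+1)*15 = 300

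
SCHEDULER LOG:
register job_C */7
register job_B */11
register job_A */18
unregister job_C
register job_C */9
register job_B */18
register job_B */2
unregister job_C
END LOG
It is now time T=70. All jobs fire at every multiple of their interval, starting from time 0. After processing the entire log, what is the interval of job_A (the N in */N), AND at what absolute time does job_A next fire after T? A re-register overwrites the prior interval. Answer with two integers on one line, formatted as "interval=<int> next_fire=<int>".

Op 1: register job_C */7 -> active={job_C:*/7}
Op 2: register job_B */11 -> active={job_B:*/11, job_C:*/7}
Op 3: register job_A */18 -> active={job_A:*/18, job_B:*/11, job_C:*/7}
Op 4: unregister job_C -> active={job_A:*/18, job_B:*/11}
Op 5: register job_C */9 -> active={job_A:*/18, job_B:*/11, job_C:*/9}
Op 6: register job_B */18 -> active={job_A:*/18, job_B:*/18, job_C:*/9}
Op 7: register job_B */2 -> active={job_A:*/18, job_B:*/2, job_C:*/9}
Op 8: unregister job_C -> active={job_A:*/18, job_B:*/2}
Final interval of job_A = 18
Next fire of job_A after T=70: (70//18+1)*18 = 72

Answer: interval=18 next_fire=72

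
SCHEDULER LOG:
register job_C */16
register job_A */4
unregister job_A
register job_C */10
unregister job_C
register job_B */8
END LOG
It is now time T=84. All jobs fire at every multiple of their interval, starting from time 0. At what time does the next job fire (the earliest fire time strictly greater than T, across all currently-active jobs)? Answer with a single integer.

Op 1: register job_C */16 -> active={job_C:*/16}
Op 2: register job_A */4 -> active={job_A:*/4, job_C:*/16}
Op 3: unregister job_A -> active={job_C:*/16}
Op 4: register job_C */10 -> active={job_C:*/10}
Op 5: unregister job_C -> active={}
Op 6: register job_B */8 -> active={job_B:*/8}
  job_B: interval 8, next fire after T=84 is 88
Earliest fire time = 88 (job job_B)

Answer: 88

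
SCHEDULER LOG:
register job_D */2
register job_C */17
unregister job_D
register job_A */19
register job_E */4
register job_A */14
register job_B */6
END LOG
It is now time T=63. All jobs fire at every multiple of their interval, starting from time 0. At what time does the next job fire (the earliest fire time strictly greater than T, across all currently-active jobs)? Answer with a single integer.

Answer: 64

Derivation:
Op 1: register job_D */2 -> active={job_D:*/2}
Op 2: register job_C */17 -> active={job_C:*/17, job_D:*/2}
Op 3: unregister job_D -> active={job_C:*/17}
Op 4: register job_A */19 -> active={job_A:*/19, job_C:*/17}
Op 5: register job_E */4 -> active={job_A:*/19, job_C:*/17, job_E:*/4}
Op 6: register job_A */14 -> active={job_A:*/14, job_C:*/17, job_E:*/4}
Op 7: register job_B */6 -> active={job_A:*/14, job_B:*/6, job_C:*/17, job_E:*/4}
  job_A: interval 14, next fire after T=63 is 70
  job_B: interval 6, next fire after T=63 is 66
  job_C: interval 17, next fire after T=63 is 68
  job_E: interval 4, next fire after T=63 is 64
Earliest fire time = 64 (job job_E)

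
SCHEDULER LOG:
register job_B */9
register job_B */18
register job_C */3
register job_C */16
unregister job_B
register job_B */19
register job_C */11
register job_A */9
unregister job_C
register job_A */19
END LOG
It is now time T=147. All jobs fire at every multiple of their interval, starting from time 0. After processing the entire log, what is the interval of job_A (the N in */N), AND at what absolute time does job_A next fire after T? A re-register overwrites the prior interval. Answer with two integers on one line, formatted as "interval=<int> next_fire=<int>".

Op 1: register job_B */9 -> active={job_B:*/9}
Op 2: register job_B */18 -> active={job_B:*/18}
Op 3: register job_C */3 -> active={job_B:*/18, job_C:*/3}
Op 4: register job_C */16 -> active={job_B:*/18, job_C:*/16}
Op 5: unregister job_B -> active={job_C:*/16}
Op 6: register job_B */19 -> active={job_B:*/19, job_C:*/16}
Op 7: register job_C */11 -> active={job_B:*/19, job_C:*/11}
Op 8: register job_A */9 -> active={job_A:*/9, job_B:*/19, job_C:*/11}
Op 9: unregister job_C -> active={job_A:*/9, job_B:*/19}
Op 10: register job_A */19 -> active={job_A:*/19, job_B:*/19}
Final interval of job_A = 19
Next fire of job_A after T=147: (147//19+1)*19 = 152

Answer: interval=19 next_fire=152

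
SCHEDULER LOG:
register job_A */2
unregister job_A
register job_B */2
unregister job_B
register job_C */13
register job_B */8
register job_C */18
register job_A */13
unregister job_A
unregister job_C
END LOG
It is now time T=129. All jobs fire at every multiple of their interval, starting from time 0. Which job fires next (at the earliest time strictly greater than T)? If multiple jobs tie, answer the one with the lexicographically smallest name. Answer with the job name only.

Op 1: register job_A */2 -> active={job_A:*/2}
Op 2: unregister job_A -> active={}
Op 3: register job_B */2 -> active={job_B:*/2}
Op 4: unregister job_B -> active={}
Op 5: register job_C */13 -> active={job_C:*/13}
Op 6: register job_B */8 -> active={job_B:*/8, job_C:*/13}
Op 7: register job_C */18 -> active={job_B:*/8, job_C:*/18}
Op 8: register job_A */13 -> active={job_A:*/13, job_B:*/8, job_C:*/18}
Op 9: unregister job_A -> active={job_B:*/8, job_C:*/18}
Op 10: unregister job_C -> active={job_B:*/8}
  job_B: interval 8, next fire after T=129 is 136
Earliest = 136, winner (lex tiebreak) = job_B

Answer: job_B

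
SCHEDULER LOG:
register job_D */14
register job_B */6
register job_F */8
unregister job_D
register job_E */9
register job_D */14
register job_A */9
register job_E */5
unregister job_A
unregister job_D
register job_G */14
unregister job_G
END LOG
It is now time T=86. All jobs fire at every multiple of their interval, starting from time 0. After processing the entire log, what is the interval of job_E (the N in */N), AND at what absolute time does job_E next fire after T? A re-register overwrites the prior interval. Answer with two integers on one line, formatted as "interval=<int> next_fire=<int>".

Op 1: register job_D */14 -> active={job_D:*/14}
Op 2: register job_B */6 -> active={job_B:*/6, job_D:*/14}
Op 3: register job_F */8 -> active={job_B:*/6, job_D:*/14, job_F:*/8}
Op 4: unregister job_D -> active={job_B:*/6, job_F:*/8}
Op 5: register job_E */9 -> active={job_B:*/6, job_E:*/9, job_F:*/8}
Op 6: register job_D */14 -> active={job_B:*/6, job_D:*/14, job_E:*/9, job_F:*/8}
Op 7: register job_A */9 -> active={job_A:*/9, job_B:*/6, job_D:*/14, job_E:*/9, job_F:*/8}
Op 8: register job_E */5 -> active={job_A:*/9, job_B:*/6, job_D:*/14, job_E:*/5, job_F:*/8}
Op 9: unregister job_A -> active={job_B:*/6, job_D:*/14, job_E:*/5, job_F:*/8}
Op 10: unregister job_D -> active={job_B:*/6, job_E:*/5, job_F:*/8}
Op 11: register job_G */14 -> active={job_B:*/6, job_E:*/5, job_F:*/8, job_G:*/14}
Op 12: unregister job_G -> active={job_B:*/6, job_E:*/5, job_F:*/8}
Final interval of job_E = 5
Next fire of job_E after T=86: (86//5+1)*5 = 90

Answer: interval=5 next_fire=90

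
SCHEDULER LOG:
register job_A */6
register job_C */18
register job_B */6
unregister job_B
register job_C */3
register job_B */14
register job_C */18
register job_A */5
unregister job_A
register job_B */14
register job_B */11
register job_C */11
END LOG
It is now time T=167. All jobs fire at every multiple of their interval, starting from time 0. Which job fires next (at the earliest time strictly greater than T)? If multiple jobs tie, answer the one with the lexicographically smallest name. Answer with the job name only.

Answer: job_B

Derivation:
Op 1: register job_A */6 -> active={job_A:*/6}
Op 2: register job_C */18 -> active={job_A:*/6, job_C:*/18}
Op 3: register job_B */6 -> active={job_A:*/6, job_B:*/6, job_C:*/18}
Op 4: unregister job_B -> active={job_A:*/6, job_C:*/18}
Op 5: register job_C */3 -> active={job_A:*/6, job_C:*/3}
Op 6: register job_B */14 -> active={job_A:*/6, job_B:*/14, job_C:*/3}
Op 7: register job_C */18 -> active={job_A:*/6, job_B:*/14, job_C:*/18}
Op 8: register job_A */5 -> active={job_A:*/5, job_B:*/14, job_C:*/18}
Op 9: unregister job_A -> active={job_B:*/14, job_C:*/18}
Op 10: register job_B */14 -> active={job_B:*/14, job_C:*/18}
Op 11: register job_B */11 -> active={job_B:*/11, job_C:*/18}
Op 12: register job_C */11 -> active={job_B:*/11, job_C:*/11}
  job_B: interval 11, next fire after T=167 is 176
  job_C: interval 11, next fire after T=167 is 176
Earliest = 176, winner (lex tiebreak) = job_B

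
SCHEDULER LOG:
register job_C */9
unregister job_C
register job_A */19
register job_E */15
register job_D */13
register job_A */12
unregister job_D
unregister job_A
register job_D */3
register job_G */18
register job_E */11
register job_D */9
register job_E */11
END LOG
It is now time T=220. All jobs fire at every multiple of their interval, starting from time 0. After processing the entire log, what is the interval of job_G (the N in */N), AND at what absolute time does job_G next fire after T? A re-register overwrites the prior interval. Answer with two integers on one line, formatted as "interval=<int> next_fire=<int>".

Op 1: register job_C */9 -> active={job_C:*/9}
Op 2: unregister job_C -> active={}
Op 3: register job_A */19 -> active={job_A:*/19}
Op 4: register job_E */15 -> active={job_A:*/19, job_E:*/15}
Op 5: register job_D */13 -> active={job_A:*/19, job_D:*/13, job_E:*/15}
Op 6: register job_A */12 -> active={job_A:*/12, job_D:*/13, job_E:*/15}
Op 7: unregister job_D -> active={job_A:*/12, job_E:*/15}
Op 8: unregister job_A -> active={job_E:*/15}
Op 9: register job_D */3 -> active={job_D:*/3, job_E:*/15}
Op 10: register job_G */18 -> active={job_D:*/3, job_E:*/15, job_G:*/18}
Op 11: register job_E */11 -> active={job_D:*/3, job_E:*/11, job_G:*/18}
Op 12: register job_D */9 -> active={job_D:*/9, job_E:*/11, job_G:*/18}
Op 13: register job_E */11 -> active={job_D:*/9, job_E:*/11, job_G:*/18}
Final interval of job_G = 18
Next fire of job_G after T=220: (220//18+1)*18 = 234

Answer: interval=18 next_fire=234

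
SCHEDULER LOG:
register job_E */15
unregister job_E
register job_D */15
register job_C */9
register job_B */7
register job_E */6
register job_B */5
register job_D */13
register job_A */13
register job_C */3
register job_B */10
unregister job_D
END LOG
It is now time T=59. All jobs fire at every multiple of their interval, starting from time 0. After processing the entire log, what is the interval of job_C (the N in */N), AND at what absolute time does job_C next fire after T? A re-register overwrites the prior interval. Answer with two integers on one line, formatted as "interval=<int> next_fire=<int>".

Op 1: register job_E */15 -> active={job_E:*/15}
Op 2: unregister job_E -> active={}
Op 3: register job_D */15 -> active={job_D:*/15}
Op 4: register job_C */9 -> active={job_C:*/9, job_D:*/15}
Op 5: register job_B */7 -> active={job_B:*/7, job_C:*/9, job_D:*/15}
Op 6: register job_E */6 -> active={job_B:*/7, job_C:*/9, job_D:*/15, job_E:*/6}
Op 7: register job_B */5 -> active={job_B:*/5, job_C:*/9, job_D:*/15, job_E:*/6}
Op 8: register job_D */13 -> active={job_B:*/5, job_C:*/9, job_D:*/13, job_E:*/6}
Op 9: register job_A */13 -> active={job_A:*/13, job_B:*/5, job_C:*/9, job_D:*/13, job_E:*/6}
Op 10: register job_C */3 -> active={job_A:*/13, job_B:*/5, job_C:*/3, job_D:*/13, job_E:*/6}
Op 11: register job_B */10 -> active={job_A:*/13, job_B:*/10, job_C:*/3, job_D:*/13, job_E:*/6}
Op 12: unregister job_D -> active={job_A:*/13, job_B:*/10, job_C:*/3, job_E:*/6}
Final interval of job_C = 3
Next fire of job_C after T=59: (59//3+1)*3 = 60

Answer: interval=3 next_fire=60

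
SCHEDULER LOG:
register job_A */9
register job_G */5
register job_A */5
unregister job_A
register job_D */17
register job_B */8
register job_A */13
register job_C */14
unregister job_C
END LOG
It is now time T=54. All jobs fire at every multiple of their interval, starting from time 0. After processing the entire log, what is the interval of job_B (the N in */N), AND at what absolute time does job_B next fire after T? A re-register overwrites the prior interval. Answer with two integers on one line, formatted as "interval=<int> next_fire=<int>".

Op 1: register job_A */9 -> active={job_A:*/9}
Op 2: register job_G */5 -> active={job_A:*/9, job_G:*/5}
Op 3: register job_A */5 -> active={job_A:*/5, job_G:*/5}
Op 4: unregister job_A -> active={job_G:*/5}
Op 5: register job_D */17 -> active={job_D:*/17, job_G:*/5}
Op 6: register job_B */8 -> active={job_B:*/8, job_D:*/17, job_G:*/5}
Op 7: register job_A */13 -> active={job_A:*/13, job_B:*/8, job_D:*/17, job_G:*/5}
Op 8: register job_C */14 -> active={job_A:*/13, job_B:*/8, job_C:*/14, job_D:*/17, job_G:*/5}
Op 9: unregister job_C -> active={job_A:*/13, job_B:*/8, job_D:*/17, job_G:*/5}
Final interval of job_B = 8
Next fire of job_B after T=54: (54//8+1)*8 = 56

Answer: interval=8 next_fire=56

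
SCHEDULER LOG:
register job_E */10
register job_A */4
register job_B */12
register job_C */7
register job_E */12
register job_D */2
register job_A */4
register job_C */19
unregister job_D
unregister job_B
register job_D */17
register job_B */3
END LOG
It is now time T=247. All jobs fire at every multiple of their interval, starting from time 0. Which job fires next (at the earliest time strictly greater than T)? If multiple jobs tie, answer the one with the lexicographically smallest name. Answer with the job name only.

Op 1: register job_E */10 -> active={job_E:*/10}
Op 2: register job_A */4 -> active={job_A:*/4, job_E:*/10}
Op 3: register job_B */12 -> active={job_A:*/4, job_B:*/12, job_E:*/10}
Op 4: register job_C */7 -> active={job_A:*/4, job_B:*/12, job_C:*/7, job_E:*/10}
Op 5: register job_E */12 -> active={job_A:*/4, job_B:*/12, job_C:*/7, job_E:*/12}
Op 6: register job_D */2 -> active={job_A:*/4, job_B:*/12, job_C:*/7, job_D:*/2, job_E:*/12}
Op 7: register job_A */4 -> active={job_A:*/4, job_B:*/12, job_C:*/7, job_D:*/2, job_E:*/12}
Op 8: register job_C */19 -> active={job_A:*/4, job_B:*/12, job_C:*/19, job_D:*/2, job_E:*/12}
Op 9: unregister job_D -> active={job_A:*/4, job_B:*/12, job_C:*/19, job_E:*/12}
Op 10: unregister job_B -> active={job_A:*/4, job_C:*/19, job_E:*/12}
Op 11: register job_D */17 -> active={job_A:*/4, job_C:*/19, job_D:*/17, job_E:*/12}
Op 12: register job_B */3 -> active={job_A:*/4, job_B:*/3, job_C:*/19, job_D:*/17, job_E:*/12}
  job_A: interval 4, next fire after T=247 is 248
  job_B: interval 3, next fire after T=247 is 249
  job_C: interval 19, next fire after T=247 is 266
  job_D: interval 17, next fire after T=247 is 255
  job_E: interval 12, next fire after T=247 is 252
Earliest = 248, winner (lex tiebreak) = job_A

Answer: job_A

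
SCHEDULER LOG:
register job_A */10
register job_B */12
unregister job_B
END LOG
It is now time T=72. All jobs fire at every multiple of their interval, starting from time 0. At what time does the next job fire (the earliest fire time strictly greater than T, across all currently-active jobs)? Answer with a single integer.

Op 1: register job_A */10 -> active={job_A:*/10}
Op 2: register job_B */12 -> active={job_A:*/10, job_B:*/12}
Op 3: unregister job_B -> active={job_A:*/10}
  job_A: interval 10, next fire after T=72 is 80
Earliest fire time = 80 (job job_A)

Answer: 80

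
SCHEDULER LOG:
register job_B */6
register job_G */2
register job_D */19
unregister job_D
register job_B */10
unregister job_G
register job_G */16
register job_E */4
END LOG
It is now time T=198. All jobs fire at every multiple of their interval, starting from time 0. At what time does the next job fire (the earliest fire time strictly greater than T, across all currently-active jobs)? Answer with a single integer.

Op 1: register job_B */6 -> active={job_B:*/6}
Op 2: register job_G */2 -> active={job_B:*/6, job_G:*/2}
Op 3: register job_D */19 -> active={job_B:*/6, job_D:*/19, job_G:*/2}
Op 4: unregister job_D -> active={job_B:*/6, job_G:*/2}
Op 5: register job_B */10 -> active={job_B:*/10, job_G:*/2}
Op 6: unregister job_G -> active={job_B:*/10}
Op 7: register job_G */16 -> active={job_B:*/10, job_G:*/16}
Op 8: register job_E */4 -> active={job_B:*/10, job_E:*/4, job_G:*/16}
  job_B: interval 10, next fire after T=198 is 200
  job_E: interval 4, next fire after T=198 is 200
  job_G: interval 16, next fire after T=198 is 208
Earliest fire time = 200 (job job_B)

Answer: 200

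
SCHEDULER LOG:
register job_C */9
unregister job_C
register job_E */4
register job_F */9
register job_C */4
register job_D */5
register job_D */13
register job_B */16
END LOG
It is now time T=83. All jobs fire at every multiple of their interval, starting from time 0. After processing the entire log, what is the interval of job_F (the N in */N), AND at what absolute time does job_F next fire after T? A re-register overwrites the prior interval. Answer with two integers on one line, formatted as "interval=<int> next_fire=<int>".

Answer: interval=9 next_fire=90

Derivation:
Op 1: register job_C */9 -> active={job_C:*/9}
Op 2: unregister job_C -> active={}
Op 3: register job_E */4 -> active={job_E:*/4}
Op 4: register job_F */9 -> active={job_E:*/4, job_F:*/9}
Op 5: register job_C */4 -> active={job_C:*/4, job_E:*/4, job_F:*/9}
Op 6: register job_D */5 -> active={job_C:*/4, job_D:*/5, job_E:*/4, job_F:*/9}
Op 7: register job_D */13 -> active={job_C:*/4, job_D:*/13, job_E:*/4, job_F:*/9}
Op 8: register job_B */16 -> active={job_B:*/16, job_C:*/4, job_D:*/13, job_E:*/4, job_F:*/9}
Final interval of job_F = 9
Next fire of job_F after T=83: (83//9+1)*9 = 90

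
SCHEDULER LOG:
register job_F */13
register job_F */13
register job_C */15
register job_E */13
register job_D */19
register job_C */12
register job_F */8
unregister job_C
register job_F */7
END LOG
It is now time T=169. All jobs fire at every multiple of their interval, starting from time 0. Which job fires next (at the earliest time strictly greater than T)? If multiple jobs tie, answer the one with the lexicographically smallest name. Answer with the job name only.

Op 1: register job_F */13 -> active={job_F:*/13}
Op 2: register job_F */13 -> active={job_F:*/13}
Op 3: register job_C */15 -> active={job_C:*/15, job_F:*/13}
Op 4: register job_E */13 -> active={job_C:*/15, job_E:*/13, job_F:*/13}
Op 5: register job_D */19 -> active={job_C:*/15, job_D:*/19, job_E:*/13, job_F:*/13}
Op 6: register job_C */12 -> active={job_C:*/12, job_D:*/19, job_E:*/13, job_F:*/13}
Op 7: register job_F */8 -> active={job_C:*/12, job_D:*/19, job_E:*/13, job_F:*/8}
Op 8: unregister job_C -> active={job_D:*/19, job_E:*/13, job_F:*/8}
Op 9: register job_F */7 -> active={job_D:*/19, job_E:*/13, job_F:*/7}
  job_D: interval 19, next fire after T=169 is 171
  job_E: interval 13, next fire after T=169 is 182
  job_F: interval 7, next fire after T=169 is 175
Earliest = 171, winner (lex tiebreak) = job_D

Answer: job_D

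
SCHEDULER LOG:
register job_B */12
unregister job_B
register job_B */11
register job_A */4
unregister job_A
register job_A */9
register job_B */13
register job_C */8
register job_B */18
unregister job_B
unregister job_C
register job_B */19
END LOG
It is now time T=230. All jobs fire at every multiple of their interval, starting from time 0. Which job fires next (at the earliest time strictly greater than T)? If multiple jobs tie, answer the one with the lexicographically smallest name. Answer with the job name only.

Op 1: register job_B */12 -> active={job_B:*/12}
Op 2: unregister job_B -> active={}
Op 3: register job_B */11 -> active={job_B:*/11}
Op 4: register job_A */4 -> active={job_A:*/4, job_B:*/11}
Op 5: unregister job_A -> active={job_B:*/11}
Op 6: register job_A */9 -> active={job_A:*/9, job_B:*/11}
Op 7: register job_B */13 -> active={job_A:*/9, job_B:*/13}
Op 8: register job_C */8 -> active={job_A:*/9, job_B:*/13, job_C:*/8}
Op 9: register job_B */18 -> active={job_A:*/9, job_B:*/18, job_C:*/8}
Op 10: unregister job_B -> active={job_A:*/9, job_C:*/8}
Op 11: unregister job_C -> active={job_A:*/9}
Op 12: register job_B */19 -> active={job_A:*/9, job_B:*/19}
  job_A: interval 9, next fire after T=230 is 234
  job_B: interval 19, next fire after T=230 is 247
Earliest = 234, winner (lex tiebreak) = job_A

Answer: job_A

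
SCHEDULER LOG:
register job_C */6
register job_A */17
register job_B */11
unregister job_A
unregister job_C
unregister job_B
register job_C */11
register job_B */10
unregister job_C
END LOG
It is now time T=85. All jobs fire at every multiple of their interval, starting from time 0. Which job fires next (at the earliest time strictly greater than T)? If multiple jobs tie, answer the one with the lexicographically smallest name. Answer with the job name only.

Op 1: register job_C */6 -> active={job_C:*/6}
Op 2: register job_A */17 -> active={job_A:*/17, job_C:*/6}
Op 3: register job_B */11 -> active={job_A:*/17, job_B:*/11, job_C:*/6}
Op 4: unregister job_A -> active={job_B:*/11, job_C:*/6}
Op 5: unregister job_C -> active={job_B:*/11}
Op 6: unregister job_B -> active={}
Op 7: register job_C */11 -> active={job_C:*/11}
Op 8: register job_B */10 -> active={job_B:*/10, job_C:*/11}
Op 9: unregister job_C -> active={job_B:*/10}
  job_B: interval 10, next fire after T=85 is 90
Earliest = 90, winner (lex tiebreak) = job_B

Answer: job_B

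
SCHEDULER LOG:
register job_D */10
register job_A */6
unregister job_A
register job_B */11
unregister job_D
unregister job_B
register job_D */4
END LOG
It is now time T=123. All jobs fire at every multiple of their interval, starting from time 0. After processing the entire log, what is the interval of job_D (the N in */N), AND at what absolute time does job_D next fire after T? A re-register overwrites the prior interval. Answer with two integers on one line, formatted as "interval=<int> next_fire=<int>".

Op 1: register job_D */10 -> active={job_D:*/10}
Op 2: register job_A */6 -> active={job_A:*/6, job_D:*/10}
Op 3: unregister job_A -> active={job_D:*/10}
Op 4: register job_B */11 -> active={job_B:*/11, job_D:*/10}
Op 5: unregister job_D -> active={job_B:*/11}
Op 6: unregister job_B -> active={}
Op 7: register job_D */4 -> active={job_D:*/4}
Final interval of job_D = 4
Next fire of job_D after T=123: (123//4+1)*4 = 124

Answer: interval=4 next_fire=124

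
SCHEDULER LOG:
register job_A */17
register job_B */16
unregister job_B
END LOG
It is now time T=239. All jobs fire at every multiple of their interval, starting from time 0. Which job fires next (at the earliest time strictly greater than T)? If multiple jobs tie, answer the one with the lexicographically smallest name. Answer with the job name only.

Answer: job_A

Derivation:
Op 1: register job_A */17 -> active={job_A:*/17}
Op 2: register job_B */16 -> active={job_A:*/17, job_B:*/16}
Op 3: unregister job_B -> active={job_A:*/17}
  job_A: interval 17, next fire after T=239 is 255
Earliest = 255, winner (lex tiebreak) = job_A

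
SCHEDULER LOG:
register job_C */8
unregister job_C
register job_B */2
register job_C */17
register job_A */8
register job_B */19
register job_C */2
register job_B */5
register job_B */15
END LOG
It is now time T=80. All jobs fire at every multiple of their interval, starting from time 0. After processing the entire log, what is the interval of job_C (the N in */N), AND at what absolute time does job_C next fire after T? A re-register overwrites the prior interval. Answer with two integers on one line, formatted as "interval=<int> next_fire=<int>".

Op 1: register job_C */8 -> active={job_C:*/8}
Op 2: unregister job_C -> active={}
Op 3: register job_B */2 -> active={job_B:*/2}
Op 4: register job_C */17 -> active={job_B:*/2, job_C:*/17}
Op 5: register job_A */8 -> active={job_A:*/8, job_B:*/2, job_C:*/17}
Op 6: register job_B */19 -> active={job_A:*/8, job_B:*/19, job_C:*/17}
Op 7: register job_C */2 -> active={job_A:*/8, job_B:*/19, job_C:*/2}
Op 8: register job_B */5 -> active={job_A:*/8, job_B:*/5, job_C:*/2}
Op 9: register job_B */15 -> active={job_A:*/8, job_B:*/15, job_C:*/2}
Final interval of job_C = 2
Next fire of job_C after T=80: (80//2+1)*2 = 82

Answer: interval=2 next_fire=82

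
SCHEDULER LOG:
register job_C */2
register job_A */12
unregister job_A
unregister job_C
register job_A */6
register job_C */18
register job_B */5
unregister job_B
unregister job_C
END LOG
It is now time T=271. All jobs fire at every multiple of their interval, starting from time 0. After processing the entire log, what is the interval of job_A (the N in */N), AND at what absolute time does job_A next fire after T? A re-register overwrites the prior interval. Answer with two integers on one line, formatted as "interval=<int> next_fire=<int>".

Op 1: register job_C */2 -> active={job_C:*/2}
Op 2: register job_A */12 -> active={job_A:*/12, job_C:*/2}
Op 3: unregister job_A -> active={job_C:*/2}
Op 4: unregister job_C -> active={}
Op 5: register job_A */6 -> active={job_A:*/6}
Op 6: register job_C */18 -> active={job_A:*/6, job_C:*/18}
Op 7: register job_B */5 -> active={job_A:*/6, job_B:*/5, job_C:*/18}
Op 8: unregister job_B -> active={job_A:*/6, job_C:*/18}
Op 9: unregister job_C -> active={job_A:*/6}
Final interval of job_A = 6
Next fire of job_A after T=271: (271//6+1)*6 = 276

Answer: interval=6 next_fire=276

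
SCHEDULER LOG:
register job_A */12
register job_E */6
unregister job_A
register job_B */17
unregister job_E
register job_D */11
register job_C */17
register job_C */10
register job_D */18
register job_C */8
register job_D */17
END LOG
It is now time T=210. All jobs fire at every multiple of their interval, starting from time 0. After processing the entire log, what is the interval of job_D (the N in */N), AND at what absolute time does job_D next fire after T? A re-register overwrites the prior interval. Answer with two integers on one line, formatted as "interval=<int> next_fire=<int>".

Op 1: register job_A */12 -> active={job_A:*/12}
Op 2: register job_E */6 -> active={job_A:*/12, job_E:*/6}
Op 3: unregister job_A -> active={job_E:*/6}
Op 4: register job_B */17 -> active={job_B:*/17, job_E:*/6}
Op 5: unregister job_E -> active={job_B:*/17}
Op 6: register job_D */11 -> active={job_B:*/17, job_D:*/11}
Op 7: register job_C */17 -> active={job_B:*/17, job_C:*/17, job_D:*/11}
Op 8: register job_C */10 -> active={job_B:*/17, job_C:*/10, job_D:*/11}
Op 9: register job_D */18 -> active={job_B:*/17, job_C:*/10, job_D:*/18}
Op 10: register job_C */8 -> active={job_B:*/17, job_C:*/8, job_D:*/18}
Op 11: register job_D */17 -> active={job_B:*/17, job_C:*/8, job_D:*/17}
Final interval of job_D = 17
Next fire of job_D after T=210: (210//17+1)*17 = 221

Answer: interval=17 next_fire=221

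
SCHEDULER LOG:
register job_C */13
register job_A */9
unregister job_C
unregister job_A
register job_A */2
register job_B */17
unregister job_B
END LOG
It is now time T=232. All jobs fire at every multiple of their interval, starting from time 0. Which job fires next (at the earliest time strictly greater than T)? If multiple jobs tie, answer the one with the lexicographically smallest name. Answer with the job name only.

Answer: job_A

Derivation:
Op 1: register job_C */13 -> active={job_C:*/13}
Op 2: register job_A */9 -> active={job_A:*/9, job_C:*/13}
Op 3: unregister job_C -> active={job_A:*/9}
Op 4: unregister job_A -> active={}
Op 5: register job_A */2 -> active={job_A:*/2}
Op 6: register job_B */17 -> active={job_A:*/2, job_B:*/17}
Op 7: unregister job_B -> active={job_A:*/2}
  job_A: interval 2, next fire after T=232 is 234
Earliest = 234, winner (lex tiebreak) = job_A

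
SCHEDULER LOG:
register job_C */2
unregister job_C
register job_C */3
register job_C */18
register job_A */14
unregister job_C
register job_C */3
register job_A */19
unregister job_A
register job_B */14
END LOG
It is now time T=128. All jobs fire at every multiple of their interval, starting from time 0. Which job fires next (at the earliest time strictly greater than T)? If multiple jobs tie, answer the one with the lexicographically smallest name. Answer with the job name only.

Op 1: register job_C */2 -> active={job_C:*/2}
Op 2: unregister job_C -> active={}
Op 3: register job_C */3 -> active={job_C:*/3}
Op 4: register job_C */18 -> active={job_C:*/18}
Op 5: register job_A */14 -> active={job_A:*/14, job_C:*/18}
Op 6: unregister job_C -> active={job_A:*/14}
Op 7: register job_C */3 -> active={job_A:*/14, job_C:*/3}
Op 8: register job_A */19 -> active={job_A:*/19, job_C:*/3}
Op 9: unregister job_A -> active={job_C:*/3}
Op 10: register job_B */14 -> active={job_B:*/14, job_C:*/3}
  job_B: interval 14, next fire after T=128 is 140
  job_C: interval 3, next fire after T=128 is 129
Earliest = 129, winner (lex tiebreak) = job_C

Answer: job_C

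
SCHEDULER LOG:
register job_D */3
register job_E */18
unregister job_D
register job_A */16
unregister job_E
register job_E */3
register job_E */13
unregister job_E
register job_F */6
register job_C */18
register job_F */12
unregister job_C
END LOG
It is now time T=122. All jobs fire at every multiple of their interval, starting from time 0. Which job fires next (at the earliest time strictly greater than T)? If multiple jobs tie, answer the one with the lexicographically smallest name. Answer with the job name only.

Answer: job_A

Derivation:
Op 1: register job_D */3 -> active={job_D:*/3}
Op 2: register job_E */18 -> active={job_D:*/3, job_E:*/18}
Op 3: unregister job_D -> active={job_E:*/18}
Op 4: register job_A */16 -> active={job_A:*/16, job_E:*/18}
Op 5: unregister job_E -> active={job_A:*/16}
Op 6: register job_E */3 -> active={job_A:*/16, job_E:*/3}
Op 7: register job_E */13 -> active={job_A:*/16, job_E:*/13}
Op 8: unregister job_E -> active={job_A:*/16}
Op 9: register job_F */6 -> active={job_A:*/16, job_F:*/6}
Op 10: register job_C */18 -> active={job_A:*/16, job_C:*/18, job_F:*/6}
Op 11: register job_F */12 -> active={job_A:*/16, job_C:*/18, job_F:*/12}
Op 12: unregister job_C -> active={job_A:*/16, job_F:*/12}
  job_A: interval 16, next fire after T=122 is 128
  job_F: interval 12, next fire after T=122 is 132
Earliest = 128, winner (lex tiebreak) = job_A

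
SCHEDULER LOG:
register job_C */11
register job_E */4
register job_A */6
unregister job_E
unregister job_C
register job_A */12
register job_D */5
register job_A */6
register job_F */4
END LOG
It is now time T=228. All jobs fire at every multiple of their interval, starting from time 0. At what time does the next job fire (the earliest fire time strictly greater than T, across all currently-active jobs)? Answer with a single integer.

Answer: 230

Derivation:
Op 1: register job_C */11 -> active={job_C:*/11}
Op 2: register job_E */4 -> active={job_C:*/11, job_E:*/4}
Op 3: register job_A */6 -> active={job_A:*/6, job_C:*/11, job_E:*/4}
Op 4: unregister job_E -> active={job_A:*/6, job_C:*/11}
Op 5: unregister job_C -> active={job_A:*/6}
Op 6: register job_A */12 -> active={job_A:*/12}
Op 7: register job_D */5 -> active={job_A:*/12, job_D:*/5}
Op 8: register job_A */6 -> active={job_A:*/6, job_D:*/5}
Op 9: register job_F */4 -> active={job_A:*/6, job_D:*/5, job_F:*/4}
  job_A: interval 6, next fire after T=228 is 234
  job_D: interval 5, next fire after T=228 is 230
  job_F: interval 4, next fire after T=228 is 232
Earliest fire time = 230 (job job_D)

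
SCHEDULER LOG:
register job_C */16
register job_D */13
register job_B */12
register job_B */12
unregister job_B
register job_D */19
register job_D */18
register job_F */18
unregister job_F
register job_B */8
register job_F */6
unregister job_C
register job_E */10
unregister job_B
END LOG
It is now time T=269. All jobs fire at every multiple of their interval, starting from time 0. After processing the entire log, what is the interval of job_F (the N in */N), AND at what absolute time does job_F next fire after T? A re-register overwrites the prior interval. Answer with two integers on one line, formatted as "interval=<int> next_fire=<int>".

Answer: interval=6 next_fire=270

Derivation:
Op 1: register job_C */16 -> active={job_C:*/16}
Op 2: register job_D */13 -> active={job_C:*/16, job_D:*/13}
Op 3: register job_B */12 -> active={job_B:*/12, job_C:*/16, job_D:*/13}
Op 4: register job_B */12 -> active={job_B:*/12, job_C:*/16, job_D:*/13}
Op 5: unregister job_B -> active={job_C:*/16, job_D:*/13}
Op 6: register job_D */19 -> active={job_C:*/16, job_D:*/19}
Op 7: register job_D */18 -> active={job_C:*/16, job_D:*/18}
Op 8: register job_F */18 -> active={job_C:*/16, job_D:*/18, job_F:*/18}
Op 9: unregister job_F -> active={job_C:*/16, job_D:*/18}
Op 10: register job_B */8 -> active={job_B:*/8, job_C:*/16, job_D:*/18}
Op 11: register job_F */6 -> active={job_B:*/8, job_C:*/16, job_D:*/18, job_F:*/6}
Op 12: unregister job_C -> active={job_B:*/8, job_D:*/18, job_F:*/6}
Op 13: register job_E */10 -> active={job_B:*/8, job_D:*/18, job_E:*/10, job_F:*/6}
Op 14: unregister job_B -> active={job_D:*/18, job_E:*/10, job_F:*/6}
Final interval of job_F = 6
Next fire of job_F after T=269: (269//6+1)*6 = 270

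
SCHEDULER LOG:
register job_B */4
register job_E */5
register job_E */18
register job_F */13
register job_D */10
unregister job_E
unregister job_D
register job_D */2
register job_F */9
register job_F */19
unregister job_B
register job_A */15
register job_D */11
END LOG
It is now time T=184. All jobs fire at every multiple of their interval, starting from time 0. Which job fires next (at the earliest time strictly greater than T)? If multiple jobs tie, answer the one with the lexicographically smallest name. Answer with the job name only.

Answer: job_D

Derivation:
Op 1: register job_B */4 -> active={job_B:*/4}
Op 2: register job_E */5 -> active={job_B:*/4, job_E:*/5}
Op 3: register job_E */18 -> active={job_B:*/4, job_E:*/18}
Op 4: register job_F */13 -> active={job_B:*/4, job_E:*/18, job_F:*/13}
Op 5: register job_D */10 -> active={job_B:*/4, job_D:*/10, job_E:*/18, job_F:*/13}
Op 6: unregister job_E -> active={job_B:*/4, job_D:*/10, job_F:*/13}
Op 7: unregister job_D -> active={job_B:*/4, job_F:*/13}
Op 8: register job_D */2 -> active={job_B:*/4, job_D:*/2, job_F:*/13}
Op 9: register job_F */9 -> active={job_B:*/4, job_D:*/2, job_F:*/9}
Op 10: register job_F */19 -> active={job_B:*/4, job_D:*/2, job_F:*/19}
Op 11: unregister job_B -> active={job_D:*/2, job_F:*/19}
Op 12: register job_A */15 -> active={job_A:*/15, job_D:*/2, job_F:*/19}
Op 13: register job_D */11 -> active={job_A:*/15, job_D:*/11, job_F:*/19}
  job_A: interval 15, next fire after T=184 is 195
  job_D: interval 11, next fire after T=184 is 187
  job_F: interval 19, next fire after T=184 is 190
Earliest = 187, winner (lex tiebreak) = job_D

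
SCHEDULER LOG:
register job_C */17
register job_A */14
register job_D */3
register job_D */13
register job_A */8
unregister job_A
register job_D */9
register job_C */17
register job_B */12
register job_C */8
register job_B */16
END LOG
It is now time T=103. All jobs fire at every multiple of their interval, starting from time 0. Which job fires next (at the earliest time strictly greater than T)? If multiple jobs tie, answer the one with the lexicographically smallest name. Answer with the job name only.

Answer: job_C

Derivation:
Op 1: register job_C */17 -> active={job_C:*/17}
Op 2: register job_A */14 -> active={job_A:*/14, job_C:*/17}
Op 3: register job_D */3 -> active={job_A:*/14, job_C:*/17, job_D:*/3}
Op 4: register job_D */13 -> active={job_A:*/14, job_C:*/17, job_D:*/13}
Op 5: register job_A */8 -> active={job_A:*/8, job_C:*/17, job_D:*/13}
Op 6: unregister job_A -> active={job_C:*/17, job_D:*/13}
Op 7: register job_D */9 -> active={job_C:*/17, job_D:*/9}
Op 8: register job_C */17 -> active={job_C:*/17, job_D:*/9}
Op 9: register job_B */12 -> active={job_B:*/12, job_C:*/17, job_D:*/9}
Op 10: register job_C */8 -> active={job_B:*/12, job_C:*/8, job_D:*/9}
Op 11: register job_B */16 -> active={job_B:*/16, job_C:*/8, job_D:*/9}
  job_B: interval 16, next fire after T=103 is 112
  job_C: interval 8, next fire after T=103 is 104
  job_D: interval 9, next fire after T=103 is 108
Earliest = 104, winner (lex tiebreak) = job_C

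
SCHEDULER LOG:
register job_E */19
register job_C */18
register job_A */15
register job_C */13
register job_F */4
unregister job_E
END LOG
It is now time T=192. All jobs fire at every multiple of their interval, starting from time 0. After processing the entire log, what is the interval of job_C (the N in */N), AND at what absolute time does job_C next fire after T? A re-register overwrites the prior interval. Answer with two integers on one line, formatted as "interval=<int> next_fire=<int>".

Answer: interval=13 next_fire=195

Derivation:
Op 1: register job_E */19 -> active={job_E:*/19}
Op 2: register job_C */18 -> active={job_C:*/18, job_E:*/19}
Op 3: register job_A */15 -> active={job_A:*/15, job_C:*/18, job_E:*/19}
Op 4: register job_C */13 -> active={job_A:*/15, job_C:*/13, job_E:*/19}
Op 5: register job_F */4 -> active={job_A:*/15, job_C:*/13, job_E:*/19, job_F:*/4}
Op 6: unregister job_E -> active={job_A:*/15, job_C:*/13, job_F:*/4}
Final interval of job_C = 13
Next fire of job_C after T=192: (192//13+1)*13 = 195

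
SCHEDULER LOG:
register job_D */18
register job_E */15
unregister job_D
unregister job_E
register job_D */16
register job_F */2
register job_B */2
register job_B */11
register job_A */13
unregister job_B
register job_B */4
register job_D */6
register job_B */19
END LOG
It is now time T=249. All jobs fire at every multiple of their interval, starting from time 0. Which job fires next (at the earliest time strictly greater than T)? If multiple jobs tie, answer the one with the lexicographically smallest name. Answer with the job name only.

Op 1: register job_D */18 -> active={job_D:*/18}
Op 2: register job_E */15 -> active={job_D:*/18, job_E:*/15}
Op 3: unregister job_D -> active={job_E:*/15}
Op 4: unregister job_E -> active={}
Op 5: register job_D */16 -> active={job_D:*/16}
Op 6: register job_F */2 -> active={job_D:*/16, job_F:*/2}
Op 7: register job_B */2 -> active={job_B:*/2, job_D:*/16, job_F:*/2}
Op 8: register job_B */11 -> active={job_B:*/11, job_D:*/16, job_F:*/2}
Op 9: register job_A */13 -> active={job_A:*/13, job_B:*/11, job_D:*/16, job_F:*/2}
Op 10: unregister job_B -> active={job_A:*/13, job_D:*/16, job_F:*/2}
Op 11: register job_B */4 -> active={job_A:*/13, job_B:*/4, job_D:*/16, job_F:*/2}
Op 12: register job_D */6 -> active={job_A:*/13, job_B:*/4, job_D:*/6, job_F:*/2}
Op 13: register job_B */19 -> active={job_A:*/13, job_B:*/19, job_D:*/6, job_F:*/2}
  job_A: interval 13, next fire after T=249 is 260
  job_B: interval 19, next fire after T=249 is 266
  job_D: interval 6, next fire after T=249 is 252
  job_F: interval 2, next fire after T=249 is 250
Earliest = 250, winner (lex tiebreak) = job_F

Answer: job_F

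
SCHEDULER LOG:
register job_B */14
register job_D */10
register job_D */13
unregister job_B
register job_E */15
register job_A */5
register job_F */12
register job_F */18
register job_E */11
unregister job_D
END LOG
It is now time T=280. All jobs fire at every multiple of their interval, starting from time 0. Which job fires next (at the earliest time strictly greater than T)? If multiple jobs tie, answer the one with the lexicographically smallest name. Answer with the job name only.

Op 1: register job_B */14 -> active={job_B:*/14}
Op 2: register job_D */10 -> active={job_B:*/14, job_D:*/10}
Op 3: register job_D */13 -> active={job_B:*/14, job_D:*/13}
Op 4: unregister job_B -> active={job_D:*/13}
Op 5: register job_E */15 -> active={job_D:*/13, job_E:*/15}
Op 6: register job_A */5 -> active={job_A:*/5, job_D:*/13, job_E:*/15}
Op 7: register job_F */12 -> active={job_A:*/5, job_D:*/13, job_E:*/15, job_F:*/12}
Op 8: register job_F */18 -> active={job_A:*/5, job_D:*/13, job_E:*/15, job_F:*/18}
Op 9: register job_E */11 -> active={job_A:*/5, job_D:*/13, job_E:*/11, job_F:*/18}
Op 10: unregister job_D -> active={job_A:*/5, job_E:*/11, job_F:*/18}
  job_A: interval 5, next fire after T=280 is 285
  job_E: interval 11, next fire after T=280 is 286
  job_F: interval 18, next fire after T=280 is 288
Earliest = 285, winner (lex tiebreak) = job_A

Answer: job_A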